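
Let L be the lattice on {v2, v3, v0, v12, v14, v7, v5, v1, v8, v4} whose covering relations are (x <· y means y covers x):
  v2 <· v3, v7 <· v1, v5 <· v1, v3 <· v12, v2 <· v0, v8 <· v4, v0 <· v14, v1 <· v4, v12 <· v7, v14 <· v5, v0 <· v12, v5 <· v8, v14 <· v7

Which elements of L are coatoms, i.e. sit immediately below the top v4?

v1, v8

The coatoms are exactly the elements covered by v4: v1, v8.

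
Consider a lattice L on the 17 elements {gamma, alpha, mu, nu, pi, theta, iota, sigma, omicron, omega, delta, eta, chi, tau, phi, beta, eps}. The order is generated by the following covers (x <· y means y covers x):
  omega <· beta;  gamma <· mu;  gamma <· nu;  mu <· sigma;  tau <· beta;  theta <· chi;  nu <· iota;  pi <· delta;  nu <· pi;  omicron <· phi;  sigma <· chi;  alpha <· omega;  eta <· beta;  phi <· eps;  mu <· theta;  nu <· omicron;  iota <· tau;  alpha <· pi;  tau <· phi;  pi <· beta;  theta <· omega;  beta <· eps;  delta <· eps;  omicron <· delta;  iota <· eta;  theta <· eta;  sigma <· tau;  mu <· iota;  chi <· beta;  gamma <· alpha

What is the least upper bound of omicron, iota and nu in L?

phi

Common upper bounds of {omicron, iota, nu}: eps, phi.
The least among these is phi.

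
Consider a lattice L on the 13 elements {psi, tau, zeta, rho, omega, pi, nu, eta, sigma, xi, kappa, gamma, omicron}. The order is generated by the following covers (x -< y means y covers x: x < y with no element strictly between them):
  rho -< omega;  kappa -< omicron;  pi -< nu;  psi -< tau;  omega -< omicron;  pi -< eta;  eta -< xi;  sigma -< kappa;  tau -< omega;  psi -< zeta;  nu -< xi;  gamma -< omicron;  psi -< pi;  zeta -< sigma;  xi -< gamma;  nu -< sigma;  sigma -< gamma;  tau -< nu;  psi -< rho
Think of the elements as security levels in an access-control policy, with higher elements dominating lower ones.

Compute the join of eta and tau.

Common upper bounds of {eta, tau}: gamma, omicron, xi.
The least among these is xi.

xi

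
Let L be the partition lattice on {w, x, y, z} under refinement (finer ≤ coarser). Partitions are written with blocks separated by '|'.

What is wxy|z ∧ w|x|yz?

w|x|y|z

The meet (common refinement) of wxy|z and w|x|yz intersects blocks pairwise, giving w|x|y|z.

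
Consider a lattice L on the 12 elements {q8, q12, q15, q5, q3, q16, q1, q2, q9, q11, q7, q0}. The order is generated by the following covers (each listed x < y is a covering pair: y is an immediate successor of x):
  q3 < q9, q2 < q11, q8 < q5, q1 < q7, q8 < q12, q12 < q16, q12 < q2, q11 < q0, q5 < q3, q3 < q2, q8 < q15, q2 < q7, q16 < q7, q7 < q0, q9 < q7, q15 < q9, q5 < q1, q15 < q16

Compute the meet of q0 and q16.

Common lower bounds of {q0, q16}: q12, q15, q16, q8.
The greatest among these is q16.

q16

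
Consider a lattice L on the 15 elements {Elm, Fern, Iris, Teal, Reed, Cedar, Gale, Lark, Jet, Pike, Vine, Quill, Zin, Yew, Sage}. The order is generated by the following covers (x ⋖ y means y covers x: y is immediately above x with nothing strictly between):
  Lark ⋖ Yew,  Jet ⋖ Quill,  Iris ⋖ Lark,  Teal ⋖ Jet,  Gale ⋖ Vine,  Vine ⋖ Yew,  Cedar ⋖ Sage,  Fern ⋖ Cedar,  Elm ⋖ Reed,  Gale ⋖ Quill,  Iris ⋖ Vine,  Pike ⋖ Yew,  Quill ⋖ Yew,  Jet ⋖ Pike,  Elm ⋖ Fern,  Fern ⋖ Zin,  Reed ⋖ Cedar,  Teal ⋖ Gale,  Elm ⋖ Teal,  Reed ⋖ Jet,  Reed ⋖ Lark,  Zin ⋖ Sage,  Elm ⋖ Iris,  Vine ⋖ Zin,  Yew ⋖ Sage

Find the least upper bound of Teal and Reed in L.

Jet

Common upper bounds of {Teal, Reed}: Jet, Pike, Quill, Sage, Yew.
The least among these is Jet.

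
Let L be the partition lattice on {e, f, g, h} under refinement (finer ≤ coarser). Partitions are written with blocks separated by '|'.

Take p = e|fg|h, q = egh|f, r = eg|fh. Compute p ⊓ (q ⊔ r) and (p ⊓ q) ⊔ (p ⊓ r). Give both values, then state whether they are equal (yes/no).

q ⊔ r = efgh, so p ⊓ (q ⊔ r) = e|fg|h ⊓ efgh = e|fg|h.
p ⊓ q = e|f|g|h and p ⊓ r = e|f|g|h, so (p ⊓ q) ⊔ (p ⊓ r) = e|f|g|h ⊔ e|f|g|h = e|f|g|h.
Equal: no.

e|fg|h; e|f|g|h; no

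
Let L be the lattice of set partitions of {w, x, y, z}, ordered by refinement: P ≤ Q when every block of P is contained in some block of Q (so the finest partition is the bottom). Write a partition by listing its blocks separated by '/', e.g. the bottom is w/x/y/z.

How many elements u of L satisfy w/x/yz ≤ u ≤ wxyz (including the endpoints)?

5

The interval [w/x/yz, wxyz] = {w/x/yz, w/xyz, wx/yz, wxyz, wyz/x}, which has 5 elements.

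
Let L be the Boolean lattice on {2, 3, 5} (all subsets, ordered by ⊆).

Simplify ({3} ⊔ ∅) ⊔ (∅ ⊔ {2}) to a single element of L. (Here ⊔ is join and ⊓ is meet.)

{3} ∨ ∅ = {3}
∅ ∨ {2} = {2}
{3} ∨ {2} = {2,3}

{2,3}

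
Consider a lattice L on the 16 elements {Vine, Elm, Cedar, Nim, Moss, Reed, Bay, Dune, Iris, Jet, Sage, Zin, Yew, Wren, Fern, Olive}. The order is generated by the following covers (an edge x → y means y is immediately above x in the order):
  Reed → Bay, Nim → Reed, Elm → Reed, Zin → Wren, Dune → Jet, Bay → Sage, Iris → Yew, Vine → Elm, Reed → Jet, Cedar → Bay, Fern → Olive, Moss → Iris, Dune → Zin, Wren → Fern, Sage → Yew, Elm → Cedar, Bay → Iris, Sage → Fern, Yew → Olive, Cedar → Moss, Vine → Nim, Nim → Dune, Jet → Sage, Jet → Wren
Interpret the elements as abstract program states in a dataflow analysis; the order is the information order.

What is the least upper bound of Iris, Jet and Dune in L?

Yew

Common upper bounds of {Iris, Jet, Dune}: Olive, Yew.
The least among these is Yew.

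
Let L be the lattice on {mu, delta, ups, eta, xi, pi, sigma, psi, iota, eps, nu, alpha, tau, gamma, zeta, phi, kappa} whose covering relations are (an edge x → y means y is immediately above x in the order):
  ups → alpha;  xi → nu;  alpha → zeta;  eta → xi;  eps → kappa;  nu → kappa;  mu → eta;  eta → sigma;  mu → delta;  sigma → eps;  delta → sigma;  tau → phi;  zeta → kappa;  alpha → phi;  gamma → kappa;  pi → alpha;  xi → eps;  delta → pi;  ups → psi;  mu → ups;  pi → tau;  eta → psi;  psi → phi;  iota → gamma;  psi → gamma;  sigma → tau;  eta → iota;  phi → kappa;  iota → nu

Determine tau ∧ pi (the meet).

Common lower bounds of {tau, pi}: delta, mu, pi.
The greatest among these is pi.

pi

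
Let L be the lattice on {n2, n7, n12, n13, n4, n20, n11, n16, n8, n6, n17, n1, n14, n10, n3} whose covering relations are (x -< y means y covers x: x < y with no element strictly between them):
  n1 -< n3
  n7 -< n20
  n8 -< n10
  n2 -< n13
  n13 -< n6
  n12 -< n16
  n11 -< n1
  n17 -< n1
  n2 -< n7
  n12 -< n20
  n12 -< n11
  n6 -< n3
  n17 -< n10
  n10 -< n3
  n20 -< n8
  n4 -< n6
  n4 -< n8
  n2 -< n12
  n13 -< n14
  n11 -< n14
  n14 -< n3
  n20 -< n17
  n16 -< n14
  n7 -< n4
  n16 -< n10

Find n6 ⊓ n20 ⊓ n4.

n7

Common lower bounds of {n6, n20, n4}: n2, n7.
The greatest among these is n7.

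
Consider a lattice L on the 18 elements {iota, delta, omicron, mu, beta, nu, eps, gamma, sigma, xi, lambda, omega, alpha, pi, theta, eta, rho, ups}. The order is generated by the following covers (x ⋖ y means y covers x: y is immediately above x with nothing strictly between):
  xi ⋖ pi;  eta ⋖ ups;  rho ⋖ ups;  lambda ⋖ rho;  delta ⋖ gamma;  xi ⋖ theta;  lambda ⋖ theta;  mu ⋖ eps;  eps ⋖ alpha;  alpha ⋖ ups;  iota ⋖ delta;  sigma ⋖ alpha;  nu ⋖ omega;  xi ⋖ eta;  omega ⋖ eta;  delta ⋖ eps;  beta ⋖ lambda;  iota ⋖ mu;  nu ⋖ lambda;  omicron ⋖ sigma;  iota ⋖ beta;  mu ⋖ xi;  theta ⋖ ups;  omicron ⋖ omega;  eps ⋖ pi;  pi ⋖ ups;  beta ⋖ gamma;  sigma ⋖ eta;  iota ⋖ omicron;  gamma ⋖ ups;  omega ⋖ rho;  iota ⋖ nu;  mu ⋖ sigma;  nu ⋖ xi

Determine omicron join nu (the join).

Common upper bounds of {omicron, nu}: eta, omega, rho, ups.
The least among these is omega.

omega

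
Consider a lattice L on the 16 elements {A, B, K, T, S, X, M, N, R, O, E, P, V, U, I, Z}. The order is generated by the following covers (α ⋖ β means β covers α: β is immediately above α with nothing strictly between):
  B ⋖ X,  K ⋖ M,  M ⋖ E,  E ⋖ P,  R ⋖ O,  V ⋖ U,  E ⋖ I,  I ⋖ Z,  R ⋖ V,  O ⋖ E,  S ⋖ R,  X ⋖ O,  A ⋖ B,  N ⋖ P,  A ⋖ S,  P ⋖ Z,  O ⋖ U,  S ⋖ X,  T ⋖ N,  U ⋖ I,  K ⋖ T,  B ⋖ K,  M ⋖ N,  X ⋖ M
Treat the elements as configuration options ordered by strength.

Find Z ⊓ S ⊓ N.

Common lower bounds of {Z, S, N}: A, S.
The greatest among these is S.

S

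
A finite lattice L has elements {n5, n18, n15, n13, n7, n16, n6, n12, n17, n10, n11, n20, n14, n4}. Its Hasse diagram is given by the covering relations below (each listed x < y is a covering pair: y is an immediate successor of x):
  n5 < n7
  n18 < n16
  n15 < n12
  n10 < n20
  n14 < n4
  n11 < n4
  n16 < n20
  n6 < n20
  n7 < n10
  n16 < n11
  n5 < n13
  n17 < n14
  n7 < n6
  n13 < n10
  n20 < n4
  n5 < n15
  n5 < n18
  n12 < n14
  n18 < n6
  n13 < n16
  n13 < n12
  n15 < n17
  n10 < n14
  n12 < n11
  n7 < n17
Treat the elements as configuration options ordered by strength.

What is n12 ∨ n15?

Common upper bounds of {n12, n15}: n11, n12, n14, n4.
The least among these is n12.

n12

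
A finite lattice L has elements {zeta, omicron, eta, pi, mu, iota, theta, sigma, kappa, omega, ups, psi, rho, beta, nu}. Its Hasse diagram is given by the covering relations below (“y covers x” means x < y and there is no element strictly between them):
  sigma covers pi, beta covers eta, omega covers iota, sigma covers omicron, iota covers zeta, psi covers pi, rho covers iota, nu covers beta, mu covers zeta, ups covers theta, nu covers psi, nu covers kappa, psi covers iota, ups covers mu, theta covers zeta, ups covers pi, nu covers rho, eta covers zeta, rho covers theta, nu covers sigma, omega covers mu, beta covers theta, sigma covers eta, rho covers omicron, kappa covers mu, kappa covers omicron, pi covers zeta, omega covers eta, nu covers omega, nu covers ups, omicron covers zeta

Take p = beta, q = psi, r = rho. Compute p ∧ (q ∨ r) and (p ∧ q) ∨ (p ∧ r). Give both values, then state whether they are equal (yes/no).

beta; theta; no

q ∨ r = nu, so p ∧ (q ∨ r) = beta ∧ nu = beta.
p ∧ q = zeta and p ∧ r = theta, so (p ∧ q) ∨ (p ∧ r) = zeta ∨ theta = theta.
Equal: no.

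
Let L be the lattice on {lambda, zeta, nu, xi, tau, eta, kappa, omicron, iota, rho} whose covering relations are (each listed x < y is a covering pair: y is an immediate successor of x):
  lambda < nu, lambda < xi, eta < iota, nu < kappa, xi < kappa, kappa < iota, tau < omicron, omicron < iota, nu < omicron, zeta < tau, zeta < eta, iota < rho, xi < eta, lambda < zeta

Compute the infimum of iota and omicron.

Common lower bounds of {iota, omicron}: lambda, nu, omicron, tau, zeta.
The greatest among these is omicron.

omicron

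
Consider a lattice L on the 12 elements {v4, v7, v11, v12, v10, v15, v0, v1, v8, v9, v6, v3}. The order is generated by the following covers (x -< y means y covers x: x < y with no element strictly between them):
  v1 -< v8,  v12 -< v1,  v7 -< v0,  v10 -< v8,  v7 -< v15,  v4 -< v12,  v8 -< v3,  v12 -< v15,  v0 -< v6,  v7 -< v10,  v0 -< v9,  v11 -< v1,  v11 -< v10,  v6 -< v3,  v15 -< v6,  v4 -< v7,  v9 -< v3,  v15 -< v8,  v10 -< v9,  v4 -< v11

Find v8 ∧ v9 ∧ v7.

v7

Common lower bounds of {v8, v9, v7}: v4, v7.
The greatest among these is v7.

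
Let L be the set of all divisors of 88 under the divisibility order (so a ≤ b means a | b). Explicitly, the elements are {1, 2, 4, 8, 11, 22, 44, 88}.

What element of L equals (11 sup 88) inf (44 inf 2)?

2

11 ∨ 88 = 88
44 ∧ 2 = 2
88 ∧ 2 = 2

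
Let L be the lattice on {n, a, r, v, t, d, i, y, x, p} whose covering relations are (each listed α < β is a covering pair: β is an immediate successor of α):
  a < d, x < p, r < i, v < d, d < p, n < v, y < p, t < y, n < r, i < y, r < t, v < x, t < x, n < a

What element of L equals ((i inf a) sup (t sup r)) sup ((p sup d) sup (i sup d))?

i ∧ a = n
t ∨ r = t
n ∨ t = t
p ∨ d = p
i ∨ d = p
p ∨ p = p
t ∨ p = p

p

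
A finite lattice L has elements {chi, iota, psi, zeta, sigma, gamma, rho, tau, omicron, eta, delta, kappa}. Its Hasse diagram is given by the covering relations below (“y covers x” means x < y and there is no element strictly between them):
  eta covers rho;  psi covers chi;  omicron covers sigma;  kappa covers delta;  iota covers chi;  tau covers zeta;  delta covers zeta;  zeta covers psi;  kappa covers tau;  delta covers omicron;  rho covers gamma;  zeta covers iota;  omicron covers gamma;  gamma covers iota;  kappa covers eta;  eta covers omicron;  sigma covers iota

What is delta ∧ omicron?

Common lower bounds of {delta, omicron}: chi, gamma, iota, omicron, sigma.
The greatest among these is omicron.

omicron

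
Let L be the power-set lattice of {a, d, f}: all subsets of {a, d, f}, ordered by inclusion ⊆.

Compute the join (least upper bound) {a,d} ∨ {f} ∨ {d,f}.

Under ⊆, join is union: {a,d} ∪ {f} ∪ {d,f} = {a,d,f}.

{a,d,f}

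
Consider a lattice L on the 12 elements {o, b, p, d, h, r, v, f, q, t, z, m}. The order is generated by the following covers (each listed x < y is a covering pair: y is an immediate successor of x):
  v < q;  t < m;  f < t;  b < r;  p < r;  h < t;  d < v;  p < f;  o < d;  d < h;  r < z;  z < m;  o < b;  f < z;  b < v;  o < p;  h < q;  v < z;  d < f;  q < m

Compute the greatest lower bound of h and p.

Common lower bounds of {h, p}: o.
The greatest among these is o.

o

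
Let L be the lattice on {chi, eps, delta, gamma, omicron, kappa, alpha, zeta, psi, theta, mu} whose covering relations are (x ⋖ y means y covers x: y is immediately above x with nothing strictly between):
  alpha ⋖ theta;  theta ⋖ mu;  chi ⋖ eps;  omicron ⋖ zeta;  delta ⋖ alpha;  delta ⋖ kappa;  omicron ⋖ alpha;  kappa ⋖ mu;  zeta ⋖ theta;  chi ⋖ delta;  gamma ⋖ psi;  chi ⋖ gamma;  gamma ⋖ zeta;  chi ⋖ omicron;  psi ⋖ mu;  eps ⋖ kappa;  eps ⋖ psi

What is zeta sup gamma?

zeta

Common upper bounds of {zeta, gamma}: mu, theta, zeta.
The least among these is zeta.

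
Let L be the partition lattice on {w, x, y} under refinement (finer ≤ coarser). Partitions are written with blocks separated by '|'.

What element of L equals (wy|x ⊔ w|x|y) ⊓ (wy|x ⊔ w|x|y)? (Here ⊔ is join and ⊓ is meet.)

wy|x

wy|x ∨ w|x|y = wy|x
wy|x ∨ w|x|y = wy|x
wy|x ∧ wy|x = wy|x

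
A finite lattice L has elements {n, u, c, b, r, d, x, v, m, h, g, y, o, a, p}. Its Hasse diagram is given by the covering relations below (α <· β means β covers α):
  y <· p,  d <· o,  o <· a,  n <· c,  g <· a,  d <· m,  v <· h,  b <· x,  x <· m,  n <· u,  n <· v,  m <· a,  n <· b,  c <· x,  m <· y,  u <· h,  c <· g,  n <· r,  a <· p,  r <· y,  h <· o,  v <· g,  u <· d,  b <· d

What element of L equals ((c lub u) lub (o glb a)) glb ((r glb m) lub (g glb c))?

c

c ∨ u = m
o ∧ a = o
m ∨ o = a
r ∧ m = n
g ∧ c = c
n ∨ c = c
a ∧ c = c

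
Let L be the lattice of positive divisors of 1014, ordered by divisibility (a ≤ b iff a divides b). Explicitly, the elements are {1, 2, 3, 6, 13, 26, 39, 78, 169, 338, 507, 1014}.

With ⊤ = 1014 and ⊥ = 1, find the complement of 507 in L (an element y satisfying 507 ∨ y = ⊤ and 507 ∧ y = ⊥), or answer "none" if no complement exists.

2

Need y with 507 ∨ y = 1014 and 507 ∧ y = 1.
Checking each element gives: 2.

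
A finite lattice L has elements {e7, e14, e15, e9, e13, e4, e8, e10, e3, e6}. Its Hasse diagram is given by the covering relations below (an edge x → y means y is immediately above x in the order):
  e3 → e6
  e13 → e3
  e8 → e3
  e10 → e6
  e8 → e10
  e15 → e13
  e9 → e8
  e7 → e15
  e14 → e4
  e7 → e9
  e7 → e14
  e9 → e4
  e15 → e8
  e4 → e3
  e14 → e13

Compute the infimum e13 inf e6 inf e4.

Common lower bounds of {e13, e6, e4}: e14, e7.
The greatest among these is e14.

e14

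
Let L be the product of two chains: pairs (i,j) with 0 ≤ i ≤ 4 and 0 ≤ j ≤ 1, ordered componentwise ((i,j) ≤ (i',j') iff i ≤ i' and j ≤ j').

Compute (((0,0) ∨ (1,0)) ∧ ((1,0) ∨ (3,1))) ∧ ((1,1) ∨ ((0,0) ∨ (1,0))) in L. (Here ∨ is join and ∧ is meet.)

(1,0)

(0,0) ∨ (1,0) = (1,0)
(1,0) ∨ (3,1) = (3,1)
(1,0) ∧ (3,1) = (1,0)
(0,0) ∨ (1,0) = (1,0)
(1,1) ∨ (1,0) = (1,1)
(1,0) ∧ (1,1) = (1,0)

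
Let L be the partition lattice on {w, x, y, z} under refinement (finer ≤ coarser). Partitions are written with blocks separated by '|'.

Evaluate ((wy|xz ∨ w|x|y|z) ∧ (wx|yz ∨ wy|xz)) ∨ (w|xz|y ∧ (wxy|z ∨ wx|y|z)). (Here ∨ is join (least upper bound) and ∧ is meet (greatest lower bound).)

wy|xz ∨ w|x|y|z = wy|xz
wx|yz ∨ wy|xz = wxyz
wy|xz ∧ wxyz = wy|xz
wxy|z ∨ wx|y|z = wxy|z
w|xz|y ∧ wxy|z = w|x|y|z
wy|xz ∨ w|x|y|z = wy|xz

wy|xz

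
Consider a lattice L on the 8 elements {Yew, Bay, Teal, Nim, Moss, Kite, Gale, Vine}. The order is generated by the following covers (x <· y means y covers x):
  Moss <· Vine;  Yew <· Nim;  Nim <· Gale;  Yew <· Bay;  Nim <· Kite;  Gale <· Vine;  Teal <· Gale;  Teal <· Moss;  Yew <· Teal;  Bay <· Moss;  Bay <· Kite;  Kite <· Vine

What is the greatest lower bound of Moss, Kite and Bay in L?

Bay

Common lower bounds of {Moss, Kite, Bay}: Bay, Yew.
The greatest among these is Bay.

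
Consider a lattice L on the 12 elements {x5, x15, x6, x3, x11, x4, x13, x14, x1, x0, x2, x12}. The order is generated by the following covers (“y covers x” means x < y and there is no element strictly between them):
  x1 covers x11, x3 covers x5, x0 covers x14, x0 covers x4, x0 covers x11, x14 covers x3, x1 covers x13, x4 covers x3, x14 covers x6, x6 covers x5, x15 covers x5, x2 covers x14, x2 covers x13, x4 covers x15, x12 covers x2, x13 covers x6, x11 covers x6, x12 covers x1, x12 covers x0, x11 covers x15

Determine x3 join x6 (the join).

x14

Common upper bounds of {x3, x6}: x0, x12, x14, x2.
The least among these is x14.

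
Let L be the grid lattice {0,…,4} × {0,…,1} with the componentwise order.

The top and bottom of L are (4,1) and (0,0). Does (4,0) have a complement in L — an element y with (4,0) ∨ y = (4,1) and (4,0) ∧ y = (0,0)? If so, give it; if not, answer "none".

(0,1)

Need y with (4,0) ∨ y = (4,1) and (4,0) ∧ y = (0,0).
Checking each element gives: (0,1).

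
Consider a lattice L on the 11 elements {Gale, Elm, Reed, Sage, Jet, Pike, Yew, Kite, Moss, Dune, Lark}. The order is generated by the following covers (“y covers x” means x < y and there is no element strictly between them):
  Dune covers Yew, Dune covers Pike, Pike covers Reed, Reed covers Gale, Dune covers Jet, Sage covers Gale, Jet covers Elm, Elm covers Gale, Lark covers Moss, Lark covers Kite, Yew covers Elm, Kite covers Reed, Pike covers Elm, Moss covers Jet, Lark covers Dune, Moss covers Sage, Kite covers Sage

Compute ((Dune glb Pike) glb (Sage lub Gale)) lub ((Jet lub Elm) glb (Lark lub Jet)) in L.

Dune ∧ Pike = Pike
Sage ∨ Gale = Sage
Pike ∧ Sage = Gale
Jet ∨ Elm = Jet
Lark ∨ Jet = Lark
Jet ∧ Lark = Jet
Gale ∨ Jet = Jet

Jet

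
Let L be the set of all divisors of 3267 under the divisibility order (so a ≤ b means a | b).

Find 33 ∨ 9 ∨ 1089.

1089

In the divisibility order, the join is the least common multiple: lcm(33, 9, 1089) = 1089.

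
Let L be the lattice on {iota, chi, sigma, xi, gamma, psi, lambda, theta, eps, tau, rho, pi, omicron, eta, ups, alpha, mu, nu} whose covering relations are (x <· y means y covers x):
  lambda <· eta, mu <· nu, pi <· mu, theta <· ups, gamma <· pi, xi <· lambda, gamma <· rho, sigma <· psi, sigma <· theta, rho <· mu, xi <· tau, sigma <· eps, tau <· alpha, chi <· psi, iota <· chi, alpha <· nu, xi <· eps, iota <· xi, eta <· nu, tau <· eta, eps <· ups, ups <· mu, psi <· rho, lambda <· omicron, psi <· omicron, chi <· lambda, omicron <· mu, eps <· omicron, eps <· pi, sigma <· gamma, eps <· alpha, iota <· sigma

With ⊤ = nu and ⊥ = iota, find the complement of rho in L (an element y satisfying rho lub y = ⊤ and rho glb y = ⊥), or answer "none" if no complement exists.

tau

Need y with rho ∨ y = nu and rho ∧ y = iota.
Checking each element gives: tau.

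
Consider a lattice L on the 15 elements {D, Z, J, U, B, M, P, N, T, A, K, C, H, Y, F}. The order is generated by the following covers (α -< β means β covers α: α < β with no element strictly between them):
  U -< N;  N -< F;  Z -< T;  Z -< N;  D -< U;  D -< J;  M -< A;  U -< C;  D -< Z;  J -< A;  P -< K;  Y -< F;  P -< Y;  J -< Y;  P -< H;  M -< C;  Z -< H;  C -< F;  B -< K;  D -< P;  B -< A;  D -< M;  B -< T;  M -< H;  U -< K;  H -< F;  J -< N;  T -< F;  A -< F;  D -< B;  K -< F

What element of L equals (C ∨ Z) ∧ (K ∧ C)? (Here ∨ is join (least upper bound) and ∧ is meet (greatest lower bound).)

C ∨ Z = F
K ∧ C = U
F ∧ U = U

U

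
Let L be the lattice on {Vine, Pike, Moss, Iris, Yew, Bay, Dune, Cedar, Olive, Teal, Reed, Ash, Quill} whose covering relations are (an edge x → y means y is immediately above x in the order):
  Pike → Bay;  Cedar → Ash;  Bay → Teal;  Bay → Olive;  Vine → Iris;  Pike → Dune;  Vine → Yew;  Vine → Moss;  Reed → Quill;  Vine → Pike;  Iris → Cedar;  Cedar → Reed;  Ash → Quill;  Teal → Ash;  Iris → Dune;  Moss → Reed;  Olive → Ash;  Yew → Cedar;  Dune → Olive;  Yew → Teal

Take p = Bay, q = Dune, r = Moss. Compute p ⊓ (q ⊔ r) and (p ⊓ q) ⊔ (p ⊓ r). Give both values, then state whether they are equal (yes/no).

Bay; Pike; no

q ⊔ r = Quill, so p ⊓ (q ⊔ r) = Bay ⊓ Quill = Bay.
p ⊓ q = Pike and p ⊓ r = Vine, so (p ⊓ q) ⊔ (p ⊓ r) = Pike ⊔ Vine = Pike.
Equal: no.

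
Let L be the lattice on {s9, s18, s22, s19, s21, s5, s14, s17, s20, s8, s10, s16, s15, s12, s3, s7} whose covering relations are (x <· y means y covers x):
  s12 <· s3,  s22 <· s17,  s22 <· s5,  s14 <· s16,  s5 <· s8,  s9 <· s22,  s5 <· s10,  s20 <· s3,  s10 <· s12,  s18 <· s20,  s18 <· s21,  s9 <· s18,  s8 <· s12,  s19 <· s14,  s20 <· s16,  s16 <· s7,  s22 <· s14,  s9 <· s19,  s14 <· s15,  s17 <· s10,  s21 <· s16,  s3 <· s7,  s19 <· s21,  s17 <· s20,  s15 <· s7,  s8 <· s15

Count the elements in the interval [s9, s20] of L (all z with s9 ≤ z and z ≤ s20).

The interval [s9, s20] = {s17, s18, s20, s22, s9}, which has 5 elements.

5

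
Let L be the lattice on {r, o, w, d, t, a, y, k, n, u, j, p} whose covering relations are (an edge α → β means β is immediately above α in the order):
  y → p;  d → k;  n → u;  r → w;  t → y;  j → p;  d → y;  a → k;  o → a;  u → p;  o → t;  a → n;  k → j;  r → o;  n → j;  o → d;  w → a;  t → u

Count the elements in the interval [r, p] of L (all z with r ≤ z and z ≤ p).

12

The interval [r, p] = {a, d, j, k, n, o, p, r, t, u, w, y}, which has 12 elements.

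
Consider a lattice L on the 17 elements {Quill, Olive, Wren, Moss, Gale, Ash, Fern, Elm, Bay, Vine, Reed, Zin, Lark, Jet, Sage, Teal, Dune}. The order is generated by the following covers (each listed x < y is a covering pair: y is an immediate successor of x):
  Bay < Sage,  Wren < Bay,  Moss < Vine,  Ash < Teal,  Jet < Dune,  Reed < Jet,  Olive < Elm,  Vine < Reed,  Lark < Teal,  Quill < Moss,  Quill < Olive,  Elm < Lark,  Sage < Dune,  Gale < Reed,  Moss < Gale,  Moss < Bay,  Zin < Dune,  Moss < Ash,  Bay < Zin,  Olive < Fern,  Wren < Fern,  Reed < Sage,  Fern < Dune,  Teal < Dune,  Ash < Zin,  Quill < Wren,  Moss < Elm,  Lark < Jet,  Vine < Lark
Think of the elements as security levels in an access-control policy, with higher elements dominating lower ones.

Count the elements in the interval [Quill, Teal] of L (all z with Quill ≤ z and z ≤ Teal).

8

The interval [Quill, Teal] = {Ash, Elm, Lark, Moss, Olive, Quill, Teal, Vine}, which has 8 elements.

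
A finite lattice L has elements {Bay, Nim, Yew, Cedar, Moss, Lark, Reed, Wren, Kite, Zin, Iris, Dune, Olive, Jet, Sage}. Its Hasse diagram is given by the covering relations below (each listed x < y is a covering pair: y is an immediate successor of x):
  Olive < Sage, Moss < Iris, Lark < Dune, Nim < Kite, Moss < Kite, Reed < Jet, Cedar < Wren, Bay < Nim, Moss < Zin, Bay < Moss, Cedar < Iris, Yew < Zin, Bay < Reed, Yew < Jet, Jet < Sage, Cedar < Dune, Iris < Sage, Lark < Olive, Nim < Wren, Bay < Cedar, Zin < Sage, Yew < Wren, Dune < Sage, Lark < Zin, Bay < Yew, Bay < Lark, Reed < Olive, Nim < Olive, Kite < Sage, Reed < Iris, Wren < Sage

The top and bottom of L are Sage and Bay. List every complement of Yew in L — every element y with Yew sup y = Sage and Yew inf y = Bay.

Dune, Iris, Kite, Olive

Need y with Yew ∨ y = Sage and Yew ∧ y = Bay.
Checking each element gives: Dune, Iris, Kite, Olive.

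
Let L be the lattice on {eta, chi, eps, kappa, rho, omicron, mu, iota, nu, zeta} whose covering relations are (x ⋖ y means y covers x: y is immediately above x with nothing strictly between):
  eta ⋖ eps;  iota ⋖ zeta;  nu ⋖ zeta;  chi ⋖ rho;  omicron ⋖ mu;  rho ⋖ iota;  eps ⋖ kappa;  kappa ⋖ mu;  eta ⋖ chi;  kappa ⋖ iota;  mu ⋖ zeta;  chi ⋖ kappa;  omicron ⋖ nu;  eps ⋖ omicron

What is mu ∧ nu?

Common lower bounds of {mu, nu}: eps, eta, omicron.
The greatest among these is omicron.

omicron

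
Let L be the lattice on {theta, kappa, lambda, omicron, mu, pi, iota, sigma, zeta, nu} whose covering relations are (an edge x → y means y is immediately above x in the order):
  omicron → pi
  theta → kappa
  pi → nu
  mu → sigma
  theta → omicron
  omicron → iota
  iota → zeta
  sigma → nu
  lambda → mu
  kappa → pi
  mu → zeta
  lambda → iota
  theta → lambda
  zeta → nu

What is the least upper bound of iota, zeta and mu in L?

zeta

Common upper bounds of {iota, zeta, mu}: nu, zeta.
The least among these is zeta.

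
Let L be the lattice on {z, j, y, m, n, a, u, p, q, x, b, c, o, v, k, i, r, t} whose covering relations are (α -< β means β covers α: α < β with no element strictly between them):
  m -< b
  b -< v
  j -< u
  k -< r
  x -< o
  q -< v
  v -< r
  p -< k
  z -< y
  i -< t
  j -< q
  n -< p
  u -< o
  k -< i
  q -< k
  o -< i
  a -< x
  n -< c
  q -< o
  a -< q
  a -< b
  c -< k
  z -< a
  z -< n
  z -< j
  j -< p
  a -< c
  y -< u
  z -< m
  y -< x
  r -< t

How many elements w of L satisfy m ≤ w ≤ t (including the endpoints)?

5

The interval [m, t] = {b, m, r, t, v}, which has 5 elements.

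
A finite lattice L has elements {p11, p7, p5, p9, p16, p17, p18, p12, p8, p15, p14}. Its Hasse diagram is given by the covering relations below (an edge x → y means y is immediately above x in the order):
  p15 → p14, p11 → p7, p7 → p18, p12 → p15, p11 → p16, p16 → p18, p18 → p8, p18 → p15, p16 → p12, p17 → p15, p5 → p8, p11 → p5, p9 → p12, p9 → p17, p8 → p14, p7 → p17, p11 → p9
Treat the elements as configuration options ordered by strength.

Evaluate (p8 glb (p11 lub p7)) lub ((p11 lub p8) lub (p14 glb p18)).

p11 ∨ p7 = p7
p8 ∧ p7 = p7
p11 ∨ p8 = p8
p14 ∧ p18 = p18
p8 ∨ p18 = p8
p7 ∨ p8 = p8

p8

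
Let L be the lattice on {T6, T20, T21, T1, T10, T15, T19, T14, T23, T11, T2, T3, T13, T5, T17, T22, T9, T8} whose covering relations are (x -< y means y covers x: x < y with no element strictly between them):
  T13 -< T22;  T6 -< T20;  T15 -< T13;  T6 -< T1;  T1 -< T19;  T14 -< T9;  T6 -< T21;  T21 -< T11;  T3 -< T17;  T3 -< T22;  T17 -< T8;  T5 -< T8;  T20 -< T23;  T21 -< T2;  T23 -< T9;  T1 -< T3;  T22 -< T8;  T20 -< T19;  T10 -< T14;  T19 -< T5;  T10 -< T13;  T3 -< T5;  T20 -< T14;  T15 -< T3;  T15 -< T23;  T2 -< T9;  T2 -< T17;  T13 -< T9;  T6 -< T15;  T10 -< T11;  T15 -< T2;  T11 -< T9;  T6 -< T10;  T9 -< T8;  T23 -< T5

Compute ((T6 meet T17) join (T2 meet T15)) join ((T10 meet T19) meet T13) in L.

T6 ∧ T17 = T6
T2 ∧ T15 = T15
T6 ∨ T15 = T15
T10 ∧ T19 = T6
T6 ∧ T13 = T6
T15 ∨ T6 = T15

T15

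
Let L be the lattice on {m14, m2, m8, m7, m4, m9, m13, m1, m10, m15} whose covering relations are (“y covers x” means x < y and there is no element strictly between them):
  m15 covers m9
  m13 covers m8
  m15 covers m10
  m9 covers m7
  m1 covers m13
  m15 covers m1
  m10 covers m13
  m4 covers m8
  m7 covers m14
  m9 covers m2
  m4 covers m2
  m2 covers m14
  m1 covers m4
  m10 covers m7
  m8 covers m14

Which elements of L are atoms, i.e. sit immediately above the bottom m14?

m2, m7, m8

The atoms are exactly the elements that cover m14: m2, m7, m8.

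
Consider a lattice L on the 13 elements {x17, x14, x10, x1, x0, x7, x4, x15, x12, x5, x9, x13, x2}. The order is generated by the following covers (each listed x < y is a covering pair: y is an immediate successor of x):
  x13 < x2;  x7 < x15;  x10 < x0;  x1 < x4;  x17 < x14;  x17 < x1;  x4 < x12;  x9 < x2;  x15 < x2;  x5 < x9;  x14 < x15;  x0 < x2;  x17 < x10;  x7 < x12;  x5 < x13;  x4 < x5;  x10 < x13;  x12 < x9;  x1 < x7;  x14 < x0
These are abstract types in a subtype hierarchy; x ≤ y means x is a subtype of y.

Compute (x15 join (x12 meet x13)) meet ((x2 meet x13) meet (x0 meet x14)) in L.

x17

x12 ∧ x13 = x4
x15 ∨ x4 = x2
x2 ∧ x13 = x13
x0 ∧ x14 = x14
x13 ∧ x14 = x17
x2 ∧ x17 = x17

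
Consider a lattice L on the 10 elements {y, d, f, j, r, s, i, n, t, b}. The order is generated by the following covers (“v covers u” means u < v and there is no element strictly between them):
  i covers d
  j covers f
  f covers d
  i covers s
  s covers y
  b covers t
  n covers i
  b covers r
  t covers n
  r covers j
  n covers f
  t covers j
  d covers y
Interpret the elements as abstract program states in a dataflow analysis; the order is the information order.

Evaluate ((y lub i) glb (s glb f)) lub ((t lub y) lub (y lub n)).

y ∨ i = i
s ∧ f = y
i ∧ y = y
t ∨ y = t
y ∨ n = n
t ∨ n = t
y ∨ t = t

t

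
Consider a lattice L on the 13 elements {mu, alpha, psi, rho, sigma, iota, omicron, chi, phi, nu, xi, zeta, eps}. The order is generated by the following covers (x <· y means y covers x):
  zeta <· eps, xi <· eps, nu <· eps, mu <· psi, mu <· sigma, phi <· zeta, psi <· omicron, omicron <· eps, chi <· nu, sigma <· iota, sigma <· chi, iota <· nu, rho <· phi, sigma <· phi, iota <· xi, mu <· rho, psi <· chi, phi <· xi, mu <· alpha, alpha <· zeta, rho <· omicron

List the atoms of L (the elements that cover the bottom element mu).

alpha, psi, rho, sigma

The atoms are exactly the elements that cover mu: alpha, psi, rho, sigma.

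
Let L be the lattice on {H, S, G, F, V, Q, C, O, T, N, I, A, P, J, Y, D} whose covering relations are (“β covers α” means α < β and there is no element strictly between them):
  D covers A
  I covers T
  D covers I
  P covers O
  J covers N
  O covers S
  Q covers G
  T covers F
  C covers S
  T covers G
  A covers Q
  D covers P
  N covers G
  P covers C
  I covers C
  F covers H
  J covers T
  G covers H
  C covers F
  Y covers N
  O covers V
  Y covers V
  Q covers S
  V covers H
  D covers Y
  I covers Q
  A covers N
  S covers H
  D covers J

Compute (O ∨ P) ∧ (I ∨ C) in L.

O ∨ P = P
I ∨ C = I
P ∧ I = C

C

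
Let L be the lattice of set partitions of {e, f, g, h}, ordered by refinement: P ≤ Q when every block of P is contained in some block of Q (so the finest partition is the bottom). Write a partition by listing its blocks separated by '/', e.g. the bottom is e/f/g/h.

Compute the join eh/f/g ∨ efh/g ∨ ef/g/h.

The join of eh/f/g, efh/g, ef/g/h merges any blocks that overlap across the partitions, giving efh/g.

efh/g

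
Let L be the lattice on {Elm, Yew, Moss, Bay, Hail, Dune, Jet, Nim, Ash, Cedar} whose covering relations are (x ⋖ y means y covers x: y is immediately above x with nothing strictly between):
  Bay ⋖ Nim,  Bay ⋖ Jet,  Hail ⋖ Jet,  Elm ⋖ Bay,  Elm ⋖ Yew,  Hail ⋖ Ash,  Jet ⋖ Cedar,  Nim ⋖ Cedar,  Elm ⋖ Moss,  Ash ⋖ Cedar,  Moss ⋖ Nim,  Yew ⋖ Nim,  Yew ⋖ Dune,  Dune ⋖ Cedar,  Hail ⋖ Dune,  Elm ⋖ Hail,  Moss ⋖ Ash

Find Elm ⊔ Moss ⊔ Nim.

Common upper bounds of {Elm, Moss, Nim}: Cedar, Nim.
The least among these is Nim.

Nim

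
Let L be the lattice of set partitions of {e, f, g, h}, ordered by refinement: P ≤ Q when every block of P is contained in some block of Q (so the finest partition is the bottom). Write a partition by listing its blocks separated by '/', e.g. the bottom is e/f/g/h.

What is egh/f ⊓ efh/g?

Common lower bounds of {egh/f, efh/g}: e/f/g/h, eh/f/g.
The greatest among these is eh/f/g.

eh/f/g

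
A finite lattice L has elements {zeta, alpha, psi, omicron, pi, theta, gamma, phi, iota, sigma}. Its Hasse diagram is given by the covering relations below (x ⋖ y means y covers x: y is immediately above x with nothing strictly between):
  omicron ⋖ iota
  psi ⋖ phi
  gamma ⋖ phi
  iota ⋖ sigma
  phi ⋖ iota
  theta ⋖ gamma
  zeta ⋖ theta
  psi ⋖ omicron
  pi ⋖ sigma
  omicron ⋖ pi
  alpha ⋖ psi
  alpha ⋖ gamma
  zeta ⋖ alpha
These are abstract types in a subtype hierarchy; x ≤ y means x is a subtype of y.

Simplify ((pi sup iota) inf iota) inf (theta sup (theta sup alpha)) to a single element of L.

gamma

pi ∨ iota = sigma
sigma ∧ iota = iota
theta ∨ alpha = gamma
theta ∨ gamma = gamma
iota ∧ gamma = gamma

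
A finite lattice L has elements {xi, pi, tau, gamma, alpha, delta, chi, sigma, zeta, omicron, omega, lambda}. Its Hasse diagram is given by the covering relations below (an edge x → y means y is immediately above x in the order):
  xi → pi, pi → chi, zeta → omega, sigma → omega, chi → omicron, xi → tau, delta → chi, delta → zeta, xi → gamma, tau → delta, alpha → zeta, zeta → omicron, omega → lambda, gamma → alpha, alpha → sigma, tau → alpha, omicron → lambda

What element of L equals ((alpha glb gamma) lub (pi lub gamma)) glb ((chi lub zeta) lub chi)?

alpha ∧ gamma = gamma
pi ∨ gamma = omicron
gamma ∨ omicron = omicron
chi ∨ zeta = omicron
omicron ∨ chi = omicron
omicron ∧ omicron = omicron

omicron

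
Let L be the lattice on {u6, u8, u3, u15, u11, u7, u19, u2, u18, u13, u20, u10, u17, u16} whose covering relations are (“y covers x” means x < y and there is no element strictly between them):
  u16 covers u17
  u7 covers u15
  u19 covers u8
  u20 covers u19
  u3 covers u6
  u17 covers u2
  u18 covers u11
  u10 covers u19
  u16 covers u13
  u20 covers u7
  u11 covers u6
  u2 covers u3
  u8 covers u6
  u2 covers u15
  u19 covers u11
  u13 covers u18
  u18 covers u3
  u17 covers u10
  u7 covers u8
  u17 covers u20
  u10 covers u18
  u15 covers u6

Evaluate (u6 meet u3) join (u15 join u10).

u6 ∧ u3 = u6
u15 ∨ u10 = u17
u6 ∨ u17 = u17

u17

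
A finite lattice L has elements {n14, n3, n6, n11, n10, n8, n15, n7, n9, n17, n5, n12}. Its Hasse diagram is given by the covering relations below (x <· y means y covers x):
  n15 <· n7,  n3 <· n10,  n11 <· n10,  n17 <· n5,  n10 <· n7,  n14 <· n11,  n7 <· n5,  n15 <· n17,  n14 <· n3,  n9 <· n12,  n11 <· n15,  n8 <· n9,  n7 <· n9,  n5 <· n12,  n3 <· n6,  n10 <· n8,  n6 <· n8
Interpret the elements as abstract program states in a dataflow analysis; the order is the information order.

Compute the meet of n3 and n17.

Common lower bounds of {n3, n17}: n14.
The greatest among these is n14.

n14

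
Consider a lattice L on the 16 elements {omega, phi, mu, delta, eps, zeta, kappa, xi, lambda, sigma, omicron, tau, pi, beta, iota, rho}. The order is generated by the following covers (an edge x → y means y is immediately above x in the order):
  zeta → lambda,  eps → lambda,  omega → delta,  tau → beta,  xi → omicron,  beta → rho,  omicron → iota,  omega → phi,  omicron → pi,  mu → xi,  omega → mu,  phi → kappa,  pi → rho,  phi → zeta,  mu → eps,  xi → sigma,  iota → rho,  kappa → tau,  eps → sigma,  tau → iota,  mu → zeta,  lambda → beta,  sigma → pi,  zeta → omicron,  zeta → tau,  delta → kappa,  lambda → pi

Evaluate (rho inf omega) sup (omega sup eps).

eps

rho ∧ omega = omega
omega ∨ eps = eps
omega ∨ eps = eps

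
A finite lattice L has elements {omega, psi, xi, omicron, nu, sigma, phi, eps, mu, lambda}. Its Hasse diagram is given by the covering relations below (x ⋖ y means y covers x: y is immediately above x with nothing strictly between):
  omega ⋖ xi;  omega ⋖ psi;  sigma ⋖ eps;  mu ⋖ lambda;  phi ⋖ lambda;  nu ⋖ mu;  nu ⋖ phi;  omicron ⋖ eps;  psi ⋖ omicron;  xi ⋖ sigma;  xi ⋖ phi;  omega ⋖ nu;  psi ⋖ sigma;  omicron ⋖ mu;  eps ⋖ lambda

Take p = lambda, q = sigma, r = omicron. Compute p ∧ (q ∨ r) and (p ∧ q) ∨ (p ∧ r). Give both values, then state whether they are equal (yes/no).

q ∨ r = eps, so p ∧ (q ∨ r) = lambda ∧ eps = eps.
p ∧ q = sigma and p ∧ r = omicron, so (p ∧ q) ∨ (p ∧ r) = sigma ∨ omicron = eps.
Equal: yes.

eps; eps; yes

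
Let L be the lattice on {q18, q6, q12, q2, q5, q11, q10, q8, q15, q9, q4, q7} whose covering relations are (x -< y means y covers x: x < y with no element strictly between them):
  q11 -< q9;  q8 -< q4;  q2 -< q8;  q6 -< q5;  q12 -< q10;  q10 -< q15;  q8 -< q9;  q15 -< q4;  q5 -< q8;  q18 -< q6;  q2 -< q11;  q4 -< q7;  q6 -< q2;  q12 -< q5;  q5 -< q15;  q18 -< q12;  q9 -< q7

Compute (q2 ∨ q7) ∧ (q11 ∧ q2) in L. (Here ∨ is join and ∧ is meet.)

q2

q2 ∨ q7 = q7
q11 ∧ q2 = q2
q7 ∧ q2 = q2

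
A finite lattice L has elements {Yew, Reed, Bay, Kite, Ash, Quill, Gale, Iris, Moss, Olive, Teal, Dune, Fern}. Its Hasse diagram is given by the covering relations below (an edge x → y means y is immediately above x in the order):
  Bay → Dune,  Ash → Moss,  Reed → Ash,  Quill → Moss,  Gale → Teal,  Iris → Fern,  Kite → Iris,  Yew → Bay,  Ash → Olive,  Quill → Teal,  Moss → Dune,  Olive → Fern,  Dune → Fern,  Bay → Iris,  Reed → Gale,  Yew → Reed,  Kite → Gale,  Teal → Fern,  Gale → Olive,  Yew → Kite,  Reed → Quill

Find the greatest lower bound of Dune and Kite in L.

Common lower bounds of {Dune, Kite}: Yew.
The greatest among these is Yew.

Yew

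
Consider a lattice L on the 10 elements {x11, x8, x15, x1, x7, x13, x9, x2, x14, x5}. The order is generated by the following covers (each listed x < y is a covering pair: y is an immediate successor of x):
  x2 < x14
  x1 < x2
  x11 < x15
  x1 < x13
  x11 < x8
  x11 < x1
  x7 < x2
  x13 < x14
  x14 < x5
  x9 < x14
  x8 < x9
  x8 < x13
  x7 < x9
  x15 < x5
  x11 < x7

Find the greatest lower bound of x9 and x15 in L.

x11

Common lower bounds of {x9, x15}: x11.
The greatest among these is x11.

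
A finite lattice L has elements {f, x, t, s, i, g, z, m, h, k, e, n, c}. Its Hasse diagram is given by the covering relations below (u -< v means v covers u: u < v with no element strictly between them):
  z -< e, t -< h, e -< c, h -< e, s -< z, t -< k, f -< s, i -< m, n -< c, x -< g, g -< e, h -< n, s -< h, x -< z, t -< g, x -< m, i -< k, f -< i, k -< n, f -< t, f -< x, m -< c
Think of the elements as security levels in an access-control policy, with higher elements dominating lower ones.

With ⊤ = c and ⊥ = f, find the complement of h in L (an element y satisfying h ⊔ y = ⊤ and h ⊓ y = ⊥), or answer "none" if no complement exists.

Need y with h ∨ y = c and h ∧ y = f.
Checking each element gives: m.

m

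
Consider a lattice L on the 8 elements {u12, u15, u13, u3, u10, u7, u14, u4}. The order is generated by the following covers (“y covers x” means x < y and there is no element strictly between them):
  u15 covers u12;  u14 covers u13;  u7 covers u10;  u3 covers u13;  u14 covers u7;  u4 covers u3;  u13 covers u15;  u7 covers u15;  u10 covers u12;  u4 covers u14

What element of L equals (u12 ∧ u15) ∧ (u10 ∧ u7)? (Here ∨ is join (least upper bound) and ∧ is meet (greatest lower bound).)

u12

u12 ∧ u15 = u12
u10 ∧ u7 = u10
u12 ∧ u10 = u12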